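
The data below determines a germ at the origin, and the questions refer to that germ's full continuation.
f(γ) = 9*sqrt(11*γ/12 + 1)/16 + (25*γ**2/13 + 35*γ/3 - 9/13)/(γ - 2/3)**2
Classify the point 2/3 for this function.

The point is a pole of order 2.

The denominator factor γ - 2/3 vanishes at 2/3 and appears to the power 2; the numerator there equals 929/117, nonzero, and no other factor vanishes.
The branch terms are analytic at this point.
Hence a pole whose order is the multiplicity, 2.


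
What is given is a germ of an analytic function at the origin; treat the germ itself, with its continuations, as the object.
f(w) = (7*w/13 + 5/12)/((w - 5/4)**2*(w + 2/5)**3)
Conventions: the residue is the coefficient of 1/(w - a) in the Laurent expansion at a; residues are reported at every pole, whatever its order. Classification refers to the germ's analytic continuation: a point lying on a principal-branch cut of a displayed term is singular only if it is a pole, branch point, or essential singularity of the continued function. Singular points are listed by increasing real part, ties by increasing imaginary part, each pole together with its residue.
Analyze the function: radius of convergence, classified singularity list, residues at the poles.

Radius of convergence at 0: 2/5.
At -2/5: a pole of order 3; residue 4952000/15416973.
At 5/4: a pole of order 2; residue -4952000/15416973.

Denominator factor (w - 5/4)^2: pole of order 2 at 5/4, modulus 5/4.
Denominator factor (w + 2/5)^3: pole of order 3 at -2/5, modulus 2/5.
The radius of convergence is the smallest modulus among the singular points: 2/5.
At the order-3 pole -2/5 set g(w) = (w - (-2/5))^3*f(w) = (7*w/13 + 5/12)/(w - 5/4)**2.
Order-3 pole: residue = g''(a)/2; g''(-2/5) = 9904000/15416973, so the residue is 4952000/15416973.
At the order-2 pole 5/4 set g(w) = (w - (5/4))^2*f(w) = (7*w/13 + 5/12)/(w + 2/5)**3.
Order-2 pole: residue = g'(a); g'(5/4) = -4952000/15416973, so the residue is -4952000/15416973.
List the singular points by increasing real part (a conjugate pair: the negative imaginary part first).


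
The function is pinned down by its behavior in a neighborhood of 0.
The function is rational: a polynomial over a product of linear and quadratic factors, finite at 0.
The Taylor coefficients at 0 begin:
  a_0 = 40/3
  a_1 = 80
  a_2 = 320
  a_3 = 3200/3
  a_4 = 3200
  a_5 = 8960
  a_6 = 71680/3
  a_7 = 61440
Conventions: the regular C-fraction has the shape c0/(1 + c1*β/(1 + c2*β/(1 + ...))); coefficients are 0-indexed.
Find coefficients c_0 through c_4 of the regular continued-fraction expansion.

Taylor coefficients (read off): a_0 = 40/3, a_1 = 80, a_2 = 320, a_3 = 3200/3, a_4 = 3200.
c0 = a_0 = 40/3. Peel one level at a time: if S = 1 + c*β/S' with S'(0) = 1, then c is the β-coefficient of S and S' = c*β/(S - 1).
S_1 = c0/f = 1 + (-6)*β + (12)*β^2 + ...; c1 = -6.
S_2 = c1*β/(S_1 - 1) = 1 + (2)*β + (8/3)*β^2 + ...; c2 = 2.
S_3 = c2*β/(S_2 - 1) = 1 + (-4/3)*β + (4/9)*β^2 + ...; c3 = -4/3.
S_4 = c3*β/(S_3 - 1) = 1 + (1/3)*β + ...; c4 = 1/3.

The regular C-fraction coefficients are [40/3, -6, 2, -4/3, 1/3].


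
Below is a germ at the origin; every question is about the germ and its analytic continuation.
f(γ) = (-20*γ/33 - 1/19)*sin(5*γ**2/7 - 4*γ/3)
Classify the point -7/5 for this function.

The point is a regular point.

There is no denominator, hence no pole anywhere.
The factor sin(5*γ**2/7 - 4*γ/3) is entire.
So the germ continues analytically to -7/5.


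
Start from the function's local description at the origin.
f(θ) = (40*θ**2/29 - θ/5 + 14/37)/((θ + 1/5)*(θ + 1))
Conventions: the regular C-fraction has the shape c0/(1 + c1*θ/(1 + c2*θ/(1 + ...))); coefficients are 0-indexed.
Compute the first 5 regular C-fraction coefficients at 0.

Taylor coefficients (expand at 0): a_0 = 70/37, a_1 = -457/37, a_2 = 76768/1073, a_3 = -394343/1073, a_4 = 1982218/1073.
c0 = a_0 = 70/37. Peel one level at a time: if S = 1 + c*θ/S' with S'(0) = 1, then c is the θ-coefficient of S and S' = c*θ/(S - 1).
S_1 = c0/f = 1 + (457/70)*θ + (682861/142100)*θ^2 + ...; c1 = 457/70.
S_2 = c1*θ/(S_1 - 1) = 1 + (-682861/927710)*θ + (667098045/175642009)*θ^2 + ...; c2 = -682861/927710.
S_3 = c2*θ/(S_2 - 1) = 1 + (46696863150/9049956833)*θ + (345556787310000/13522675214309)*θ^2 + ...; c3 = 46696863150/9049956833.
S_4 = c3*θ/(S_3 - 1) = 1 + (-3381800/682861)*θ + ...; c4 = -3381800/682861.

The regular C-fraction coefficients are [70/37, 457/70, -682861/927710, 46696863150/9049956833, -3381800/682861].


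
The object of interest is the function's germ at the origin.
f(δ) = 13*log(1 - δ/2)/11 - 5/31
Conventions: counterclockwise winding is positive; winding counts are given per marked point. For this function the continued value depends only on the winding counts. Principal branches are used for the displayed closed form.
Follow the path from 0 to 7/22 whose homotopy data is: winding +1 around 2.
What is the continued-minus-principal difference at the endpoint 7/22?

Continued minus principal equals (26/11)*pi*i.

The rational part is single-valued and drops out of the difference; each branch term changes only by its own monodromy.
(13/11)*log(1 - δ/(2)): each positive loop around 2 adds 2*pi*i to the log, so winding +1 contributes (13/11)*(1)*2*pi*i = (26/11)*pi*i.
Summing the contributions at δ = 7/22 gives (26/11)*pi*i.


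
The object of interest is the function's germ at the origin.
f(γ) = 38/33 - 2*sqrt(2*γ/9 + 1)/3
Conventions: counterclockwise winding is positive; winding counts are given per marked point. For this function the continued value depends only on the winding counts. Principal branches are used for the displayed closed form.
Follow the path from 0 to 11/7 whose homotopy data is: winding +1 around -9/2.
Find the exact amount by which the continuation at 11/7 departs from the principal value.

Continued minus principal equals (4/63)*sqrt(595).

The rational part is single-valued and drops out of the difference; each branch term changes only by its own monodromy.
(-2/3)*sqrt(1 - γ/(-9/2)): winding +1 is odd, the square root flips sign, contributing -2*(-2/3)*sqrt(1 - (11/7)/(-9/2)) = -2*(-2/3)*sqrt(85/63) = (4/63)*sqrt(595).
Summing the contributions at γ = 11/7 gives (4/63)*sqrt(595).


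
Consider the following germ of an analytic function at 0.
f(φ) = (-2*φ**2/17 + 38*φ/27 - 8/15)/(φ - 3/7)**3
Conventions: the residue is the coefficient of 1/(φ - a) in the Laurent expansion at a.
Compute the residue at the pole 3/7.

The residue is -2/17.

At the order-3 pole 3/7 set g(φ) = (φ - (3/7))^3*f(φ) = -2*φ**2/17 + 38*φ/27 - 8/15.
Order-3 pole: residue = g''(a)/2; g''(3/7) = -4/17, so the residue is -2/17.


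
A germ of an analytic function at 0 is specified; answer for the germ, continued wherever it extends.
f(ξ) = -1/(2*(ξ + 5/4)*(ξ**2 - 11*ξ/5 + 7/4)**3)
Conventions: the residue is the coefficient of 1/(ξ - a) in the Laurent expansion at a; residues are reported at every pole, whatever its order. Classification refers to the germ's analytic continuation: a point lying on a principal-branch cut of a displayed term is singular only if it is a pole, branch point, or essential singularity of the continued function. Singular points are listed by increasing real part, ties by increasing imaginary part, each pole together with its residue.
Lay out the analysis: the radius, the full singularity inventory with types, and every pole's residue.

Radius of convergence at 0: 5/4.
At -5/4: a pole of order 1; residue -2048/912673.
At (11/10) - ((3/10)*sqrt(6))*i: a pole of order 3; residue (1024/912673) - ((315061727/3992031702)*sqrt(6))*i.
At (11/10) + ((3/10)*sqrt(6))*i: a pole of order 3; residue (1024/912673) + ((315061727/3992031702)*sqrt(6))*i.


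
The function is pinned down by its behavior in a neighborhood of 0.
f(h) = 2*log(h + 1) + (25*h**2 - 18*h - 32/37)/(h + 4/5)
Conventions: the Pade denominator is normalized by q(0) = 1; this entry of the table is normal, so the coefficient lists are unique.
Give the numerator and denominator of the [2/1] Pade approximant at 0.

The Pade approximant has numerator coefficients [-40/37, -294991/14382, 936353/28764]; denominator coefficients [1, 36251/28764].

Taylor coefficients needed (expand at 0): a_0 = -40/37, a_1 = -1417/74, a_2 = 16779/296, a_3 = -253757/3552.
Write the denominator as Q(h) = 1 + q1*h. Requiring Q*f - P = O(h^4) with deg P <= 2 kills the coefficients of h^3..h^3 in Q*f:
  h^3: a_3 + q1*a_2 = 0, i.e. -253757/3552 + (16779/296)*q1 = 0.
Solving this linear system: q1 = 36251/28764.
The numerator is Q*f truncated at degree 2: P0 = a_0 = -40/37; P1 = a_1 + q1*a_0 = -294991/14382; P2 = a_2 + q1*a_1 = 936353/28764.


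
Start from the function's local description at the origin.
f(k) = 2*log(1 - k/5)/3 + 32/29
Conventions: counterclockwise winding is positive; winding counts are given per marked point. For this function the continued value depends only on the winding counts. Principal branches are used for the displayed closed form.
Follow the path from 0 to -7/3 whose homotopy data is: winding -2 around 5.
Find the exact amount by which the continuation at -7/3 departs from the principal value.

The rational part is single-valued and drops out of the difference; each branch term changes only by its own monodromy.
(2/3)*log(1 - k/(5)): each positive loop around 5 adds 2*pi*i to the log, so winding -2 contributes (2/3)*(-2)*2*pi*i = -(8/3)*pi*i.
Summing the contributions at k = -7/3 gives -(8/3)*pi*i.

Continued minus principal equals -(8/3)*pi*i.


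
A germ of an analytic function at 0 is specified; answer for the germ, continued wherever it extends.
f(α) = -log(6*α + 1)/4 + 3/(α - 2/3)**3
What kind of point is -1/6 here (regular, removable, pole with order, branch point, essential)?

The point is a logarithmic branch point.

The term (-1/4)*log(1 - α/(-1/6)) has argument 1 - -1/6/(-1/6) = 0 at -1/6: a logarithmic (infinitely-sheeted) branch point; the remaining terms are analytic or single-valued there.


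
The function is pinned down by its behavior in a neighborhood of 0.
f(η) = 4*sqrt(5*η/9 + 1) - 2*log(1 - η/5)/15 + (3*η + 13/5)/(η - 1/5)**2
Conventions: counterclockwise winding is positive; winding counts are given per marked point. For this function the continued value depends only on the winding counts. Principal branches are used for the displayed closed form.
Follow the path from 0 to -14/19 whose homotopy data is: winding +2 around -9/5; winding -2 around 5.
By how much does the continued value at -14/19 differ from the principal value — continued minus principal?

The rational part is single-valued and drops out of the difference; each branch term changes only by its own monodromy.
(4)*sqrt(1 - η/(-9/5)): winding +2 is even, the square root returns to the same sheet, contribution 0.
(-2/15)*log(1 - η/(5)): each positive loop around 5 adds 2*pi*i to the log, so winding -2 contributes (-2/15)*(-2)*2*pi*i = (8/15)*pi*i.
Summing the contributions at η = -14/19 gives (8/15)*pi*i.

Continued minus principal equals (8/15)*pi*i.


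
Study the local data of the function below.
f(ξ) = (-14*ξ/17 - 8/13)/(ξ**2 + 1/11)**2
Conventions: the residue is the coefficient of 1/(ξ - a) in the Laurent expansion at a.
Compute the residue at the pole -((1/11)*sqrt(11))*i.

The factor ξ**2 + 1/11 splits as (ξ - a)(ξ - a') with a = -((1/11)*sqrt(11))*i, a' = ((1/11)*sqrt(11))*i. At the order-2 pole a set g(ξ) = (ξ - a)^2*f(ξ) = [-14*ξ/17 - 8/13] / (ξ - a')^2.
Order-2 pole: residue = g'(a); g'(-((1/11)*sqrt(11))*i) = -((22/13)*sqrt(11))*i, so the residue is -((22/13)*sqrt(11))*i.

The residue is -((22/13)*sqrt(11))*i.


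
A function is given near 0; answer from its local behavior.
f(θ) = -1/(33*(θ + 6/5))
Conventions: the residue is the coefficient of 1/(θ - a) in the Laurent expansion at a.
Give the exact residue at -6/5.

At the order-1 pole -6/5 set g(θ) = (θ - (-6/5))*f(θ) = -1/33.
Simple pole: residue = g(a) at a = -6/5, which is -1/33.

The residue is -1/33.


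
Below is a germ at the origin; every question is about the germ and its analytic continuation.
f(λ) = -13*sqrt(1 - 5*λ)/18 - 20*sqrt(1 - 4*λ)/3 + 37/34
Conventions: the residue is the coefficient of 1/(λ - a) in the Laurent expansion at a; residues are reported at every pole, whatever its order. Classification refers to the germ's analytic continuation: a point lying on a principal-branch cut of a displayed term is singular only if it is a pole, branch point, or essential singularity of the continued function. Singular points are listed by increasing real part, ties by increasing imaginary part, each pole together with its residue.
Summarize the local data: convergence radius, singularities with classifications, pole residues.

Branch term (-13/18)*sqrt(1 - λ/(1/5)): its argument vanishes at λ = 1/5, a square-root branch point, modulus 1/5.
Branch term (-20/3)*sqrt(1 - λ/(1/4)): its argument vanishes at λ = 1/4, a square-root branch point, modulus 1/4.
The radius of convergence is the smallest modulus among the singular points: 1/5.
List the singular points by increasing real part (a conjugate pair: the negative imaginary part first).

Radius of convergence at 0: 1/5.
At 1/5: an algebraic (square-root) branch point.
At 1/4: an algebraic (square-root) branch point.


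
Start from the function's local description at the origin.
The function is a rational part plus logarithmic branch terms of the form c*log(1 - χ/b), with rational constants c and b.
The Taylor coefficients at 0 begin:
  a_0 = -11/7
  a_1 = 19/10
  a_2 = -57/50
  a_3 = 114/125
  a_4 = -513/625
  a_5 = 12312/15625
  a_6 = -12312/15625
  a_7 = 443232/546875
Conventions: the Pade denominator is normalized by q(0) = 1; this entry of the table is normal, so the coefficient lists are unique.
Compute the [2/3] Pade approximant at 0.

Taylor coefficients needed (read off): a_0 = -11/7, a_1 = 19/10, a_2 = -57/50, a_3 = 114/125, a_4 = -513/625, a_5 = 12312/15625.
Write the denominator as Q(χ) = 1 + q1*χ + q2*χ^2 + q3*χ^3. Requiring Q*f - P = O(χ^6) with deg P <= 2 kills the coefficients of χ^3..χ^5 in Q*f:
  χ^3: a_3 + q1*a_2 + q2*a_1 + q3*a_0 = 0, i.e. 114/125 + (-57/50)*q1 + (19/10)*q2 + (-11/7)*q3 = 0.
  χ^4: a_4 + q1*a_3 + q2*a_2 + q3*a_1 = 0, i.e. -513/625 + (114/125)*q1 + (-57/50)*q2 + (19/10)*q3 = 0.
  χ^5: a_5 + q1*a_4 + q2*a_3 + q3*a_2 = 0, i.e. 12312/15625 + (-513/625)*q1 + (114/125)*q2 + (-57/50)*q3 = 0.
Solving this linear system: q1 = 2938/2225, q2 = 642/2225, q3 = -1596/55625.
The numerator is Q*f truncated at degree 2: P0 = a_0 = -11/7; P1 = a_1 + q1*a_0 = -5451/31150; P2 = a_2 + q1*a_1 + q2*a_0 = 142579/155750.

The Pade approximant has numerator coefficients [-11/7, -5451/31150, 142579/155750]; denominator coefficients [1, 2938/2225, 642/2225, -1596/55625].


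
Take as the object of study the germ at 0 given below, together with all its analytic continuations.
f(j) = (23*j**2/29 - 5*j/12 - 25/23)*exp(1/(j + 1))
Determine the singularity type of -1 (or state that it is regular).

The point is an essential singularity.

The exponent 1/(j - (-1)) has a pole at -1, so exp(1/(j - (-1))) takes every nonzero value near it: an essential singularity (not a pole of any order).


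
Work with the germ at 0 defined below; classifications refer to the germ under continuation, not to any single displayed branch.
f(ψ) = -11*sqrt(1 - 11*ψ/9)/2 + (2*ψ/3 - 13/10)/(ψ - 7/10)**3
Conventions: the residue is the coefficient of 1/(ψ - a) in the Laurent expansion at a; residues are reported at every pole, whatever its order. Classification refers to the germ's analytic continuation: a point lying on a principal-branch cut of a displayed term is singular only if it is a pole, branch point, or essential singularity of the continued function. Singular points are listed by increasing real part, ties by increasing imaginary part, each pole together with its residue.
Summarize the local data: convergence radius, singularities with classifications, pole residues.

Radius of convergence at 0: 7/10.
At 7/10: a pole of order 3; residue 0.
At 9/11: an algebraic (square-root) branch point.

Denominator factor (ψ - 7/10)^3: pole of order 3 at 7/10, modulus 7/10.
Branch term (-11/2)*sqrt(1 - ψ/(9/11)): its argument vanishes at ψ = 9/11, a square-root branch point, modulus 9/11.
The radius of convergence is the smallest modulus among the singular points: 7/10.
The branch term is analytic at 7/10 and contributes nothing to the residue; only the rational part matters.
At the order-3 pole 7/10 set g(ψ) = (ψ - (7/10))^3*(rational part) = 2*ψ/3 - 13/10.
Order-3 pole: residue = g''(a)/2; g''(7/10) = 0, so the residue is 0.
List the singular points by increasing real part (a conjugate pair: the negative imaginary part first).


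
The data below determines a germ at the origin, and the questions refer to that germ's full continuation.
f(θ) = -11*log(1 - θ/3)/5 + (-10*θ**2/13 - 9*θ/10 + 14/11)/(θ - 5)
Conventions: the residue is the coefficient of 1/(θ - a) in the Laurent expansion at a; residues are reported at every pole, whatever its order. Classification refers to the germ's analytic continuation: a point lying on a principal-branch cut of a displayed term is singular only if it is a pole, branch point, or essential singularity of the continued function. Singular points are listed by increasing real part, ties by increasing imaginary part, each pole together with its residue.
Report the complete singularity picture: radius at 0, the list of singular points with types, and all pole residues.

Radius of convergence at 0: 3.
At 3: a logarithmic branch point.
At 5: a pole of order 1; residue -6423/286.

Denominator factor (θ - 5): pole of order 1 at 5, modulus 5.
Branch term (-11/5)*log(1 - θ/(3)): its argument vanishes at θ = 3, a logarithmic branch point, modulus 3.
The radius of convergence is the smallest modulus among the singular points: 3.
The branch term is analytic at 5 and contributes nothing to the residue; only the rational part matters.
At the order-1 pole 5 set g(θ) = (θ - (5))*(rational part) = -10*θ**2/13 - 9*θ/10 + 14/11.
Simple pole: residue = g(a) at a = 5, which is -6423/286.
List the singular points by increasing real part (a conjugate pair: the negative imaginary part first).


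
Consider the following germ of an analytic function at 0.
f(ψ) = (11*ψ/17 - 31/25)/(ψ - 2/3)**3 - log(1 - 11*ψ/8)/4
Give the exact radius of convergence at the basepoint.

Denominator factor (ψ - 2/3)^3: pole of order 3 at 2/3, modulus 2/3.
Branch term (-1/4)*log(1 - ψ/(8/11)): its argument vanishes at ψ = 8/11, a logarithmic branch point, modulus 8/11.
The radius of convergence is the smallest modulus among the singular points: 2/3.

The radius of convergence is 2/3.


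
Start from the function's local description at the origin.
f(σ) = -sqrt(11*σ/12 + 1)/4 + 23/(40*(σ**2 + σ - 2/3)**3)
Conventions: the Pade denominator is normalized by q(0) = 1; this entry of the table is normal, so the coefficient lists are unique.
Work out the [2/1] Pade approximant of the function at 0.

Taylor coefficients needed (expand at 0): a_0 = -701/320, a_1 = -16987/1920, a_2 = -804211/23040, a_3 = -65196751/552960.
Write the denominator as Q(σ) = 1 + q1*σ. Requiring Q*f - P = O(σ^4) with deg P <= 2 kills the coefficients of σ^3..σ^3 in Q*f:
  σ^3: a_3 + q1*a_2 = 0, i.e. -65196751/552960 + (-804211/23040)*q1 = 0.
Solving this linear system: q1 = -65196751/19301064.
The numerator is Q*f truncated at degree 2: P0 = a_0 = -701/320; P1 = a_1 + q1*a_0 = -8941606577/6176340480; P2 = a_2 + q1*a_1 = -37202691161/7411608576.

The Pade approximant has numerator coefficients [-701/320, -8941606577/6176340480, -37202691161/7411608576]; denominator coefficients [1, -65196751/19301064].


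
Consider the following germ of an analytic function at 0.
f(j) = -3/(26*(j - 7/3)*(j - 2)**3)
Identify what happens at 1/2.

Denominator factors: j - 7/3 = -11/6 at j = 1/2; j - 2 = -3/2 at j = 1/2 — none vanishes.
So the germ continues analytically to 1/2.

The point is a regular point.


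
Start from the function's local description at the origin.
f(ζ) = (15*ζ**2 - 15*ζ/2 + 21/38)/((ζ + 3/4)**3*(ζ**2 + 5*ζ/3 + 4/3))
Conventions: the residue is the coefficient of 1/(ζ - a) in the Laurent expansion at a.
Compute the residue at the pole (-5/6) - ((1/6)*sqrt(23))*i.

The residue is (-475632/566029) + ((88557840/13018667)*sqrt(23))*i.

The factor ζ**2 + 5*ζ/3 + 4/3 splits as (ζ - a)(ζ - a') with a = (-5/6) - ((1/6)*sqrt(23))*i, a' = (-5/6) + ((1/6)*sqrt(23))*i. At the order-1 pole a set g(ζ) = (ζ - a)*f(ζ) = [(15*ζ**2 - 15*ζ/2 + 21/38)/(ζ + 3/4)**3] / (ζ - a').
Simple pole: residue = g(a) at a = (-5/6) - ((1/6)*sqrt(23))*i, which is (-475632/566029) + ((88557840/13018667)*sqrt(23))*i.


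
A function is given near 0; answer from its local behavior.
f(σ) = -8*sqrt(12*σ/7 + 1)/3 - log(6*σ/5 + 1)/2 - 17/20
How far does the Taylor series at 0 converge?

The radius of convergence is 7/12.

Branch term (-1/2)*log(1 - σ/(-5/6)): its argument vanishes at σ = -5/6, a logarithmic branch point, modulus 5/6.
Branch term (-8/3)*sqrt(1 - σ/(-7/12)): its argument vanishes at σ = -7/12, a square-root branch point, modulus 7/12.
The radius of convergence is the smallest modulus among the singular points: 7/12.


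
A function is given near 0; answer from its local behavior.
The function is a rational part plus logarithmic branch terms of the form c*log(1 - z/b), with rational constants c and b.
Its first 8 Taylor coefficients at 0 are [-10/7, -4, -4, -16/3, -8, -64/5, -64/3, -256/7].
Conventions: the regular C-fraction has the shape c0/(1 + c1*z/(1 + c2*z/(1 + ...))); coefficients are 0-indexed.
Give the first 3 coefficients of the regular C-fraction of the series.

The regular C-fraction coefficients are [-10/7, -14/5, 9/5].

Taylor coefficients (read off): a_0 = -10/7, a_1 = -4, a_2 = -4.
c0 = a_0 = -10/7. Peel one level at a time: if S = 1 + c*z/S' with S'(0) = 1, then c is the z-coefficient of S and S' = c*z/(S - 1).
S_1 = c0/f = 1 + (-14/5)*z + (126/25)*z^2 + ...; c1 = -14/5.
S_2 = c1*z/(S_1 - 1) = 1 + (9/5)*z + ...; c2 = 9/5.


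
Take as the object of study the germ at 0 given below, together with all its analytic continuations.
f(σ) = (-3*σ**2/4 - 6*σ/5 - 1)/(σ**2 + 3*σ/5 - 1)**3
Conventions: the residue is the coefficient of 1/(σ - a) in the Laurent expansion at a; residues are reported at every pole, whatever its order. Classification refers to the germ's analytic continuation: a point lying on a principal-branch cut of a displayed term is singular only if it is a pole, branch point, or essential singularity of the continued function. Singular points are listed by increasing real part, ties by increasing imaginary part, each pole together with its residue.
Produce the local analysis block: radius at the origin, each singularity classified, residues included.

Radius of convergence at 0: -3/10 + (1/10)*sqrt(109).
At -3/10 - (1/10)*sqrt(109): a pole of order 3; residue (32625/5180116)*sqrt(109).
At -3/10 + (1/10)*sqrt(109): a pole of order 3; residue -(32625/5180116)*sqrt(109).

Denominator factor (σ**2 + 3*σ/5 - 1)^3: discriminant 109/25, real irrational roots -3/10 + (1/10)*sqrt(109) and -3/10 - (1/10)*sqrt(109); poles of order 3, moduli -3/10 + (1/10)*sqrt(109) and 3/10 + (1/10)*sqrt(109).
The radius of convergence is the smallest modulus among the singular points: -3/10 + (1/10)*sqrt(109).
The factor σ**2 + 3*σ/5 - 1 splits as (σ - a)(σ - a') with a = -3/10 - (1/10)*sqrt(109), a' = -3/10 + (1/10)*sqrt(109). At the order-3 pole a set g(σ) = (σ - a)^3*f(σ) = [-3*σ**2/4 - 6*σ/5 - 1] / (σ - a')^3.
Order-3 pole: residue = g''(a)/2; g''(-3/10 - (1/10)*sqrt(109)) = (32625/2590058)*sqrt(109), so the residue is (32625/5180116)*sqrt(109).
The factor σ**2 + 3*σ/5 - 1 splits as (σ - a)(σ - a') with a = -3/10 + (1/10)*sqrt(109), a' = -3/10 - (1/10)*sqrt(109). At the order-3 pole a set g(σ) = (σ - a)^3*f(σ) = [-3*σ**2/4 - 6*σ/5 - 1] / (σ - a')^3.
Order-3 pole: residue = g''(a)/2; g''(-3/10 + (1/10)*sqrt(109)) = -(32625/2590058)*sqrt(109), so the residue is -(32625/5180116)*sqrt(109).
List the singular points by increasing real part (a conjugate pair: the negative imaginary part first).


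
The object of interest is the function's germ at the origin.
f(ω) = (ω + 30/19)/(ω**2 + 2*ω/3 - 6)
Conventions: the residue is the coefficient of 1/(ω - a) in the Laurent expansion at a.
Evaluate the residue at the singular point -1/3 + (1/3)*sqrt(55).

The residue is 1/2 + (71/2090)*sqrt(55).

The factor ω**2 + 2*ω/3 - 6 splits as (ω - a)(ω - a') with a = -1/3 + (1/3)*sqrt(55), a' = -1/3 - (1/3)*sqrt(55). At the order-1 pole a set g(ω) = (ω - a)*f(ω) = [ω + 30/19] / (ω - a').
Simple pole: residue = g(a) at a = -1/3 + (1/3)*sqrt(55), which is 1/2 + (71/2090)*sqrt(55).


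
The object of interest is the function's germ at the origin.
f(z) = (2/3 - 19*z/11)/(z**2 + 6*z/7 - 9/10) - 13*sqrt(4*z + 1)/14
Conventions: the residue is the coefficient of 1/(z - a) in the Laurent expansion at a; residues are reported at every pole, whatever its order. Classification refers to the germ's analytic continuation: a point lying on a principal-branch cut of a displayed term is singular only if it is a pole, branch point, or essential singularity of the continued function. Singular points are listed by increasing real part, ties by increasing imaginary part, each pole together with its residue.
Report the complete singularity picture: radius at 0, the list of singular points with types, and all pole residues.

Denominator factor (z**2 + 6*z/7 - 9/10): discriminant 1062/245, real irrational roots -3/7 + (3/70)*sqrt(590) and -3/7 - (3/70)*sqrt(590); poles of order 1, moduli -3/7 + (3/70)*sqrt(590) and 3/7 + (3/70)*sqrt(590).
Branch term (-13/14)*sqrt(1 - z/(-1/4)): its argument vanishes at z = -1/4, a square-root branch point, modulus 1/4.
The radius of convergence is the smallest modulus among the singular points: 1/4.
The branch term is analytic at -3/7 - (3/70)*sqrt(590) and contributes nothing to the residue; only the rational part matters.
The factor z**2 + 6*z/7 - 9/10 splits as (z - a)(z - a') with a = -3/7 - (3/70)*sqrt(590), a' = -3/7 + (3/70)*sqrt(590). At the order-1 pole a set g(z) = (z - a)*(rational part) = [2/3 - 19*z/11] / (z - a').
Simple pole: residue = g(a) at a = -3/7 - (3/70)*sqrt(590), which is -19/22 - (325/11682)*sqrt(590).
The branch term is analytic at -3/7 + (3/70)*sqrt(590) and contributes nothing to the residue; only the rational part matters.
The factor z**2 + 6*z/7 - 9/10 splits as (z - a)(z - a') with a = -3/7 + (3/70)*sqrt(590), a' = -3/7 - (3/70)*sqrt(590). At the order-1 pole a set g(z) = (z - a)*(rational part) = [2/3 - 19*z/11] / (z - a').
Simple pole: residue = g(a) at a = -3/7 + (3/70)*sqrt(590), which is -19/22 + (325/11682)*sqrt(590).
List the singular points by increasing real part (a conjugate pair: the negative imaginary part first).

Radius of convergence at 0: 1/4.
At -3/7 - (3/70)*sqrt(590): a pole of order 1; residue -19/22 - (325/11682)*sqrt(590).
At -1/4: an algebraic (square-root) branch point.
At -3/7 + (3/70)*sqrt(590): a pole of order 1; residue -19/22 + (325/11682)*sqrt(590).


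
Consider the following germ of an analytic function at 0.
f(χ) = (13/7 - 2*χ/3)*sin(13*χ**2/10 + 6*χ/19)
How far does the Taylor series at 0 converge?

The radius of convergence is infinite.

The factor sin(13*χ**2/10 + 6*χ/19) is entire and contributes no finite singular point.
The polynomial part has no poles.
No finite singular points: the Taylor series at 0 converges everywhere.


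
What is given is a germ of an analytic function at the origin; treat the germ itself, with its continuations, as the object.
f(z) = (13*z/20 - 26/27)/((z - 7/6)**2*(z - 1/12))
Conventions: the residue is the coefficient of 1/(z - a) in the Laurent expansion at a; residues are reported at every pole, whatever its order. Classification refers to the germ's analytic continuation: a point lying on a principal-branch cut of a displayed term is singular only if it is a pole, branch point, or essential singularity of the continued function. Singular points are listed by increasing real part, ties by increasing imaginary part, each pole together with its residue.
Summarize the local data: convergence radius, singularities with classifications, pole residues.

Radius of convergence at 0: 1/12.
At 1/12: a pole of order 1; residue -151/195.
At 7/6: a pole of order 2; residue 151/195.

Denominator factor (z - 1/12): pole of order 1 at 1/12, modulus 1/12.
Denominator factor (z - 7/6)^2: pole of order 2 at 7/6, modulus 7/6.
The radius of convergence is the smallest modulus among the singular points: 1/12.
At the order-1 pole 1/12 set g(z) = (z - (1/12))*f(z) = (13*z/20 - 26/27)/(z - 7/6)**2.
Simple pole: residue = g(a) at a = 1/12, which is -151/195.
At the order-2 pole 7/6 set g(z) = (z - (7/6))^2*f(z) = (13*z/20 - 26/27)/(z - 1/12).
Order-2 pole: residue = g'(a); g'(7/6) = 151/195, so the residue is 151/195.
List the singular points by increasing real part (a conjugate pair: the negative imaginary part first).


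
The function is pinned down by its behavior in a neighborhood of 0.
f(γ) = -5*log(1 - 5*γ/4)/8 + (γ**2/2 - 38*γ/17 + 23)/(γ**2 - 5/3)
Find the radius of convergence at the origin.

The radius of convergence is 4/5.

Denominator factor (γ**2 - 5/3): discriminant 20/3, real irrational roots (1/3)*sqrt(15) and -(1/3)*sqrt(15); poles of order 1, moduli (1/3)*sqrt(15) and (1/3)*sqrt(15).
Branch term (-5/8)*log(1 - γ/(4/5)): its argument vanishes at γ = 4/5, a logarithmic branch point, modulus 4/5.
The radius of convergence is the smallest modulus among the singular points: 4/5.


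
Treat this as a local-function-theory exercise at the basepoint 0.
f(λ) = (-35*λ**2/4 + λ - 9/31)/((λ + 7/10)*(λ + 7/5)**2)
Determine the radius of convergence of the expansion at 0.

Denominator factor (λ + 7/10): pole of order 1 at -7/10, modulus 7/10.
Denominator factor (λ + 7/5)^2: pole of order 2 at -7/5, modulus 7/5.
The radius of convergence is the smallest modulus among the singular points: 7/10.

The radius of convergence is 7/10.


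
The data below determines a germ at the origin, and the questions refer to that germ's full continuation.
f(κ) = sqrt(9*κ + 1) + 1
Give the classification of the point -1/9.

The term (1)*sqrt(1 - κ/(-1/9)) has argument 1 - -1/9/(-1/9) = 0 at -1/9: a square-root (algebraic, two-sheeted) branch point; the remaining terms are analytic or single-valued there.

The point is an algebraic (square-root) branch point.


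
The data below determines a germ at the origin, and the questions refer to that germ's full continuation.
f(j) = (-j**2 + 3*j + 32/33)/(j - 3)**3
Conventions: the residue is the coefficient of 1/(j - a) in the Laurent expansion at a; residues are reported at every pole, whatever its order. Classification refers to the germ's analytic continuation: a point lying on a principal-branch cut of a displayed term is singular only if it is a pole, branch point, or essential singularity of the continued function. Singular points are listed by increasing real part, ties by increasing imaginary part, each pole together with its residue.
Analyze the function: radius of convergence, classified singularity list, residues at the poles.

Denominator factor (j - 3)^3: pole of order 3 at 3, modulus 3.
The radius of convergence is the smallest modulus among the singular points: 3.
At the order-3 pole 3 set g(j) = (j - (3))^3*f(j) = -j**2 + 3*j + 32/33.
Order-3 pole: residue = g''(a)/2; g''(3) = -2, so the residue is -1.

Radius of convergence at 0: 3.
At 3: a pole of order 3; residue -1.


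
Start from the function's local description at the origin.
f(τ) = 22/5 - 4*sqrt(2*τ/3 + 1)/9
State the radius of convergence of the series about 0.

Branch term (-4/9)*sqrt(1 - τ/(-3/2)): its argument vanishes at τ = -3/2, a square-root branch point, modulus 3/2.
The radius of convergence is the smallest modulus among the singular points: 3/2.

The radius of convergence is 3/2.


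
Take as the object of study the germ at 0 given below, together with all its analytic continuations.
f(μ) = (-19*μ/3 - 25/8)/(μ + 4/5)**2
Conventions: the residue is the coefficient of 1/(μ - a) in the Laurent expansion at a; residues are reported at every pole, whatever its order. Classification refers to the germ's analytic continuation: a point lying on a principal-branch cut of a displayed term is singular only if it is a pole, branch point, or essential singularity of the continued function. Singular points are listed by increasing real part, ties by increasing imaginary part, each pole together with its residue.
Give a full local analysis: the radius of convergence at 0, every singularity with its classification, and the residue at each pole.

Radius of convergence at 0: 4/5.
At -4/5: a pole of order 2; residue -19/3.

Denominator factor (μ + 4/5)^2: pole of order 2 at -4/5, modulus 4/5.
The radius of convergence is the smallest modulus among the singular points: 4/5.
At the order-2 pole -4/5 set g(μ) = (μ - (-4/5))^2*f(μ) = -19*μ/3 - 25/8.
Order-2 pole: residue = g'(a); g'(-4/5) = -19/3, so the residue is -19/3.


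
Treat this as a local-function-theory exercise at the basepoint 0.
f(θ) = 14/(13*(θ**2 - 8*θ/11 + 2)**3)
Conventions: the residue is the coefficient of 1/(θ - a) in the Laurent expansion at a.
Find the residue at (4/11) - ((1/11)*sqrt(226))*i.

The residue is ((3382071/1200490304)*sqrt(226))*i.

The factor θ**2 - 8*θ/11 + 2 splits as (θ - a)(θ - a') with a = (4/11) - ((1/11)*sqrt(226))*i, a' = (4/11) + ((1/11)*sqrt(226))*i. At the order-3 pole a set g(θ) = (θ - a)^3*f(θ) = [14/13] / (θ - a')^3.
Order-3 pole: residue = g''(a)/2; g''((4/11) - ((1/11)*sqrt(226))*i) = ((3382071/600245152)*sqrt(226))*i, so the residue is ((3382071/1200490304)*sqrt(226))*i.


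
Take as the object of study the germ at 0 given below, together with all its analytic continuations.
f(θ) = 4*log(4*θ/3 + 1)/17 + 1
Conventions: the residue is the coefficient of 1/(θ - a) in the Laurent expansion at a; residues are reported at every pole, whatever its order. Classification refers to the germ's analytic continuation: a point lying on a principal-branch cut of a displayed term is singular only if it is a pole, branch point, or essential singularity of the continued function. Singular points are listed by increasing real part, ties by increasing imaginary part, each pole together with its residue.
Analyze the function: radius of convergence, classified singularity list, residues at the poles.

Branch term (4/17)*log(1 - θ/(-3/4)): its argument vanishes at θ = -3/4, a logarithmic branch point, modulus 3/4.
The radius of convergence is the smallest modulus among the singular points: 3/4.

Radius of convergence at 0: 3/4.
At -3/4: a logarithmic branch point.


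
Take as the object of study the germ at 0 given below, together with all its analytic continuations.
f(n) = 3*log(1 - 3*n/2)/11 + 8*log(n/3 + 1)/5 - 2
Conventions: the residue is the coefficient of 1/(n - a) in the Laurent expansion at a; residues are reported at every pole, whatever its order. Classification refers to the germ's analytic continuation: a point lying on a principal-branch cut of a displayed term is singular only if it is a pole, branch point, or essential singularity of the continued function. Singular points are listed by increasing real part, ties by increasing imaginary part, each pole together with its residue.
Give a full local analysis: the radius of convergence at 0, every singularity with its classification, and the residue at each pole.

Radius of convergence at 0: 2/3.
At -3: a logarithmic branch point.
At 2/3: a logarithmic branch point.

Branch term (8/5)*log(1 - n/(-3)): its argument vanishes at n = -3, a logarithmic branch point, modulus 3.
Branch term (3/11)*log(1 - n/(2/3)): its argument vanishes at n = 2/3, a logarithmic branch point, modulus 2/3.
The radius of convergence is the smallest modulus among the singular points: 2/3.
List the singular points by increasing real part (a conjugate pair: the negative imaginary part first).


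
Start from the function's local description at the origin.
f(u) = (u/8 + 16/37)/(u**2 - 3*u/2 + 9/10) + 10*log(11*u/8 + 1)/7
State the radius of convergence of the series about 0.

Denominator factor (u**2 - 3*u/2 + 9/10): discriminant -27/20, complex-conjugate roots (3/4) + ((3/20)*sqrt(15))*i and (3/4) - ((3/20)*sqrt(15))*i; poles of order 1, moduli (3/10)*sqrt(10) and (3/10)*sqrt(10).
Branch term (10/7)*log(1 - u/(-8/11)): its argument vanishes at u = -8/11, a logarithmic branch point, modulus 8/11.
The radius of convergence is the smallest modulus among the singular points: 8/11.

The radius of convergence is 8/11.


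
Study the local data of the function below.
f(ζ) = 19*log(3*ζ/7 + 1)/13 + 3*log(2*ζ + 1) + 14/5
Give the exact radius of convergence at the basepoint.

Branch term (3)*log(1 - ζ/(-1/2)): its argument vanishes at ζ = -1/2, a logarithmic branch point, modulus 1/2.
Branch term (19/13)*log(1 - ζ/(-7/3)): its argument vanishes at ζ = -7/3, a logarithmic branch point, modulus 7/3.
The radius of convergence is the smallest modulus among the singular points: 1/2.

The radius of convergence is 1/2.


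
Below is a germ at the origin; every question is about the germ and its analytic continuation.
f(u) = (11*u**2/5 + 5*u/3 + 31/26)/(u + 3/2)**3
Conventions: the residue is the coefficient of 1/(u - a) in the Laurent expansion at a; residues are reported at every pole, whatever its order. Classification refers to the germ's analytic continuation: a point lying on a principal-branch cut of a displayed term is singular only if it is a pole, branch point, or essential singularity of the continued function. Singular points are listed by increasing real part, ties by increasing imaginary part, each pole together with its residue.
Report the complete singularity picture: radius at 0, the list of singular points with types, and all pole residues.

Radius of convergence at 0: 3/2.
At -3/2: a pole of order 3; residue 11/5.

Denominator factor (u + 3/2)^3: pole of order 3 at -3/2, modulus 3/2.
The radius of convergence is the smallest modulus among the singular points: 3/2.
At the order-3 pole -3/2 set g(u) = (u - (-3/2))^3*f(u) = 11*u**2/5 + 5*u/3 + 31/26.
Order-3 pole: residue = g''(a)/2; g''(-3/2) = 22/5, so the residue is 11/5.


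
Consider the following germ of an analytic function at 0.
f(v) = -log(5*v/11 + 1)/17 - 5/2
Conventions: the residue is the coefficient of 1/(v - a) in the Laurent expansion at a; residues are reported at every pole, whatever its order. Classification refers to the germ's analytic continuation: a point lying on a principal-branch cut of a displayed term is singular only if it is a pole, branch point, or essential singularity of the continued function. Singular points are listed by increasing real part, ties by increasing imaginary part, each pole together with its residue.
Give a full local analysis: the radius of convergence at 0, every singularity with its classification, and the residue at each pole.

Branch term (-1/17)*log(1 - v/(-11/5)): its argument vanishes at v = -11/5, a logarithmic branch point, modulus 11/5.
The radius of convergence is the smallest modulus among the singular points: 11/5.

Radius of convergence at 0: 11/5.
At -11/5: a logarithmic branch point.


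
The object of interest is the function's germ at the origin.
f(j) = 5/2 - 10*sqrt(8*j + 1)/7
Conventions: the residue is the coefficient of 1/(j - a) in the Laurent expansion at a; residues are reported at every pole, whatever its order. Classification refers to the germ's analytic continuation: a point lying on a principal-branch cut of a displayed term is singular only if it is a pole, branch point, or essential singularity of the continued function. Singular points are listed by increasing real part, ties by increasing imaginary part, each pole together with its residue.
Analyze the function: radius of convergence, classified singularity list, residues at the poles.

Radius of convergence at 0: 1/8.
At -1/8: an algebraic (square-root) branch point.

Branch term (-10/7)*sqrt(1 - j/(-1/8)): its argument vanishes at j = -1/8, a square-root branch point, modulus 1/8.
The radius of convergence is the smallest modulus among the singular points: 1/8.
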